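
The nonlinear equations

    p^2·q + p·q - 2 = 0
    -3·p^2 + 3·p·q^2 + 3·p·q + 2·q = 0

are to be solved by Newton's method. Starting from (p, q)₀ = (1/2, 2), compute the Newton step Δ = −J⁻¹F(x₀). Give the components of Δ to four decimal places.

(0.5210, -2.1121)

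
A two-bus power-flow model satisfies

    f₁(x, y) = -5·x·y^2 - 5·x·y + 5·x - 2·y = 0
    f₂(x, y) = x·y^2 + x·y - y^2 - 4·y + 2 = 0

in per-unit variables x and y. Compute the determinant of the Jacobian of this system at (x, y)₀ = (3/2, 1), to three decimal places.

56.500

J = [[-5·y^2 - 5·y + 5, -10·x·y - 5·x - 2], [y^2 + y, 2·x·y + x - 2·y - 4]].
At the point, J = [[-5.000, -24.500], [2.000, -1.500]].
det J = 56.500.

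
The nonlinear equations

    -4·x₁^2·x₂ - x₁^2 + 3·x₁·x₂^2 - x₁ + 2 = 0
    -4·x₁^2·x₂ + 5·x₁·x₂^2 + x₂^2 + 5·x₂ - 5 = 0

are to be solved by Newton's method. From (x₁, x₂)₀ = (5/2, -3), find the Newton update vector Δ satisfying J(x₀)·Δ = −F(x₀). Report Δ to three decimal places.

(-1.631, 0.051)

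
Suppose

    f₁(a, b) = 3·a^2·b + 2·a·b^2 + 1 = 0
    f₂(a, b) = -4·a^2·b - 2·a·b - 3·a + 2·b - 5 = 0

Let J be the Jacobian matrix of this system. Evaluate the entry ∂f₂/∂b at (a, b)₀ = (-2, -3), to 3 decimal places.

∂f₂/∂b = -4·a^2 - 2·a + 2.
At (-2, -3) this is -10.000.

-10.000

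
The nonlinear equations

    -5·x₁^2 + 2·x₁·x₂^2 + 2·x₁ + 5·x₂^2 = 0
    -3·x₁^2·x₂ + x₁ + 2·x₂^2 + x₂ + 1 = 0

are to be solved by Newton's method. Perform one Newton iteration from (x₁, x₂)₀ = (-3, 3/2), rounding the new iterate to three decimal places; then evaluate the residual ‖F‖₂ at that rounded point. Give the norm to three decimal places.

9.882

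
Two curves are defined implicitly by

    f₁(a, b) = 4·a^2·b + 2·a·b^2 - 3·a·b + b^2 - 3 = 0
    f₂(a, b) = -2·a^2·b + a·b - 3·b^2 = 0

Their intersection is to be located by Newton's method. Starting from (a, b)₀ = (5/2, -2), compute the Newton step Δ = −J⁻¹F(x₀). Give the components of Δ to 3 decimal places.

At (5/2, -2): F = (-14.000, 8.000).
Jacobian J = [[8·a·b + 2·b^2 - 3·b, 4·a^2 + 4·a·b - 3·a + 2·b], [-4·a·b + b, -2·a^2 + a - 6·b]].
At the point, J = [[-26.000, -6.500], [18.000, 2.000]] (det J = 65.000).
Solving J·Δ = −F gives Δ = (-0.369, -0.677).

(-0.369, -0.677)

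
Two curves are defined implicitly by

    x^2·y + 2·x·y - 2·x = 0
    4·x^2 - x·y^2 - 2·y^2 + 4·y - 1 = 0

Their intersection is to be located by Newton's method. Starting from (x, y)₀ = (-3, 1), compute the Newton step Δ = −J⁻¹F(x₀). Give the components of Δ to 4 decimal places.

At (-3, 1): F = (9.0000, 40.0000).
Jacobian J = [[2·x·y + 2·y - 2, x^2 + 2·x], [8·x - y^2, -2·x·y - 4·y + 4]].
At the point, J = [[-6.0000, 3.0000], [-25.0000, 6.0000]] (det J = 39.0000).
Solving J·Δ = −F gives Δ = (1.6923, 0.3846).

(1.6923, 0.3846)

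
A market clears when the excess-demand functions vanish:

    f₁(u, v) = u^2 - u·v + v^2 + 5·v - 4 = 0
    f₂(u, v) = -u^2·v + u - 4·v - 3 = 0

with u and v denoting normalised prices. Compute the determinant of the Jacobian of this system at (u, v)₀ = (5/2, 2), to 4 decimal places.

J = [[2·u - v, -u + 2·v + 5], [-2·u·v + 1, -u^2 - 4]].
At the point, J = [[3.0000, 6.5000], [-9.0000, -10.2500]].
det J = 27.7500.

27.7500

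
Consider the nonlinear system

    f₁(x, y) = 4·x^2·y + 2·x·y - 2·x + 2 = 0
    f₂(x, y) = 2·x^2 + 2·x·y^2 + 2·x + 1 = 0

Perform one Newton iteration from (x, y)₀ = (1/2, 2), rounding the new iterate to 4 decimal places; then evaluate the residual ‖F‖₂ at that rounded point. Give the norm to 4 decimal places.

At (1/2, 2): F = (5.0000, 6.5000).
Jacobian J = [[8·x·y + 2·y - 2, 4·x^2 + 2·x], [4·x + 2·y^2 + 2, 4·x·y]].
At the point, J = [[10.0000, 2.0000], [12.0000, 4.0000]] (det J = 16.0000).
Solving J·Δ = −F gives Δ = (-0.4375, -0.3125).
Then the next iterate is (x, y)₁ = (0.0625, 1.6875).
Re-evaluating at (0.0625, 1.6875): F = (2.112305, 1.488770), so ‖F‖₂ = 2.5842.

2.5842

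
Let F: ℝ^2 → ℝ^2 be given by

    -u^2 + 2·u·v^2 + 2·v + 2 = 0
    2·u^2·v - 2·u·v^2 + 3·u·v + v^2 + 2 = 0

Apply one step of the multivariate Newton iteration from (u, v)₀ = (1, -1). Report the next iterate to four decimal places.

(0.9444, -0.5000)

At (1, -1): F = (1.0000, -4.0000).
Jacobian J = [[-2·u + 2·v^2, 4·u·v + 2], [4·u·v - 2·v^2 + 3·v, 2·u^2 - 4·u·v + 3·u + 2·v]].
At the point, J = [[0.0000, -2.0000], [-9.0000, 7.0000]] (det J = -18.0000).
Solving J·Δ = −F gives Δ = (-0.0556, 0.5000).
Then the next iterate is (u, v)₁ = (0.9444, -0.5000).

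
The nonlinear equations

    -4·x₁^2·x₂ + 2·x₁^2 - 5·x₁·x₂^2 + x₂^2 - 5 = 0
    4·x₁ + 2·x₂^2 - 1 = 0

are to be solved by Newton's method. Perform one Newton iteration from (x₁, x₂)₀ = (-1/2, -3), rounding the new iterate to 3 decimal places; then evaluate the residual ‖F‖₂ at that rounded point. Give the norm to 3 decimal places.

At (-1/2, -3): F = (30.000, 15.000).
Jacobian J = [[-8·x₁·x₂ + 4·x₁ - 5·x₂^2, -4·x₁^2 - 10·x₁·x₂ + 2·x₂], [4, 4·x₂]].
At the point, J = [[-59.000, -22.000], [4.000, -12.000]] (det J = 796.000).
Solving J·Δ = −F gives Δ = (0.038, 1.263).
Then the next iterate is (x₁, x₂)₁ = (-0.462, -1.737).
Re-evaluating at (-0.462, -1.737): F = (6.89673, 3.18634), so ‖F‖₂ = 7.597.

7.597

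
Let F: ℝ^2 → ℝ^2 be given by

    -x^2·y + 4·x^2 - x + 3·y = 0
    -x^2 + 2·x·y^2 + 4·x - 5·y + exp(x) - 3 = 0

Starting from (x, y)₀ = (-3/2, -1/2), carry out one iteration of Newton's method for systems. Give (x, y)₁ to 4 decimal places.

(-0.9272, -2.9267)

At (-3/2, -1/2): F = (10.1250, -9.276870).
Jacobian J = [[-2·x·y + 8·x - 1, -x^2 + 3], [-2·x + 2·y^2 + exp(x) + 4, 4·x·y - 5]].
At the point, J = [[-14.5000, 0.7500], [7.723130, -2.0000]] (det J = 23.207652).
Solving J·Δ = −F gives Δ = (0.5728, -2.4267).
Then the next iterate is (x, y)₁ = (-0.9272, -2.9267).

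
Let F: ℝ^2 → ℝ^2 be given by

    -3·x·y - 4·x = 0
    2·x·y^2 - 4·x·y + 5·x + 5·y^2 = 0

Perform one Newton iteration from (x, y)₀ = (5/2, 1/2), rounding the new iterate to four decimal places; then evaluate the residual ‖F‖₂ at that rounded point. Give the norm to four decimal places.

At (5/2, 1/2): F = (-13.7500, 10.0000).
Jacobian J = [[-3·y - 4, -3·x], [2·y^2 - 4·y + 5, 4·x·y - 4·x + 10·y]].
At the point, J = [[-5.5000, -7.5000], [3.5000, 0.0000]] (det J = 26.2500).
Solving J·Δ = −F gives Δ = (-2.8571, 0.2619).
Then the next iterate is (x, y)₁ = (-0.3571, 0.7619).
Re-evaluating at (-0.3571, 0.7619): F = (2.244623, 1.790669), so ‖F‖₂ = 2.8714.

2.8714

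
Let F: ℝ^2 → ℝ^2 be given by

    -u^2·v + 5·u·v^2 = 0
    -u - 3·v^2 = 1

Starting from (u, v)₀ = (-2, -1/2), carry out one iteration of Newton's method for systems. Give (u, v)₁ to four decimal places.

At (-2, -1/2): F = (-0.5000, 0.2500).
Jacobian J = [[-2·u·v + 5·v^2, -u^2 + 10·u·v], [-1, -6·v]].
At the point, J = [[-0.7500, 6.0000], [-1.0000, 3.0000]] (det J = 3.7500).
Solving J·Δ = −F gives Δ = (0.8000, 0.1833).
Then the next iterate is (u, v)₁ = (-1.2000, -0.3167).

(-1.2000, -0.3167)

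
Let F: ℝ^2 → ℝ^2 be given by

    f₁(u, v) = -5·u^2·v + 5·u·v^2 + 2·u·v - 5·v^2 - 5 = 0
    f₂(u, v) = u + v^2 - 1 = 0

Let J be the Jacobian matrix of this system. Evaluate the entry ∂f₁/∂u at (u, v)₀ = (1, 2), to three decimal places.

4.000

∂f₁/∂u = -10·u·v + 5·v^2 + 2·v.
At (1, 2) this is 4.000.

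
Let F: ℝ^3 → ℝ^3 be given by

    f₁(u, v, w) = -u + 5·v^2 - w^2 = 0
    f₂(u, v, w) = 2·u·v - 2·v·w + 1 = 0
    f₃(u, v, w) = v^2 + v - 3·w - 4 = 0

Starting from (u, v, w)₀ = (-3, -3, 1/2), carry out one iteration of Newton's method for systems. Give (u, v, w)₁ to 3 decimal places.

(-4.028, -1.284, -2.193)

At (-3, -3, 1/2): F = (47.750, 22.000, 0.500).
Jacobian J = [[-1, 10·v, -2·w], [2·v, 2·u - 2·w, -2·v], [0, 2·v + 1, -3]].
At the point, J = [[-1.000, -30.000, -1.000], [-6.000, -7.000, 6.000], [0.000, -5.000, -3.000]] (det J = 459.000).
Solving J·Δ = −F gives Δ = (-1.028, 1.716, -2.693).
Then the next iterate is (u, v, w)₁ = (-4.028, -1.284, -2.193).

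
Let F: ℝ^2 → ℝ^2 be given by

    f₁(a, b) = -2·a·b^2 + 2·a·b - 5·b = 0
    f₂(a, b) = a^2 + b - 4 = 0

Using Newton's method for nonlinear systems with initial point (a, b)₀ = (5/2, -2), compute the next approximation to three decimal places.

(2.277, -1.134)

At (5/2, -2): F = (-20.000, 0.250).
Jacobian J = [[-2·b^2 + 2·b, -4·a·b + 2·a - 5], [2·a, 1]].
At the point, J = [[-12.000, 20.000], [5.000, 1.000]] (det J = -112.000).
Solving J·Δ = −F gives Δ = (-0.223, 0.866).
Then the next iterate is (a, b)₁ = (2.277, -1.134).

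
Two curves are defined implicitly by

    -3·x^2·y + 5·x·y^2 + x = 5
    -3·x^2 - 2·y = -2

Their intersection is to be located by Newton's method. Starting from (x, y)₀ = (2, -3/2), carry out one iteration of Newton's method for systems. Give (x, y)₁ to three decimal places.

At (2, -3/2): F = (37.500, -7.000).
Jacobian J = [[-6·x·y + 5·y^2 + 1, -3·x^2 + 10·x·y], [-6·x, -2]].
At the point, J = [[30.250, -42.000], [-12.000, -2.000]] (det J = -564.500).
Solving J·Δ = −F gives Δ = (-0.654, 0.422).
Then the next iterate is (x, y)₁ = (1.346, -1.078).

(1.346, -1.078)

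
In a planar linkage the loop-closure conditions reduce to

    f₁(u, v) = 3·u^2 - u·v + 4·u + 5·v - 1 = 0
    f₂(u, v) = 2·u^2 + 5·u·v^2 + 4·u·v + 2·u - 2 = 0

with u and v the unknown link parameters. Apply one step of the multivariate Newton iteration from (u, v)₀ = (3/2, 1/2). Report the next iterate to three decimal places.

(0.372, 0.671)

At (3/2, 1/2): F = (13.500, 10.375).
Jacobian J = [[6·u - v + 4, -u + 5], [4·u + 5·v^2 + 4·v + 2, 10·u·v + 4·u]].
At the point, J = [[12.500, 3.500], [11.250, 13.500]] (det J = 129.375).
Solving J·Δ = −F gives Δ = (-1.128, 0.171).
Then the next iterate is (u, v)₁ = (0.372, 0.671).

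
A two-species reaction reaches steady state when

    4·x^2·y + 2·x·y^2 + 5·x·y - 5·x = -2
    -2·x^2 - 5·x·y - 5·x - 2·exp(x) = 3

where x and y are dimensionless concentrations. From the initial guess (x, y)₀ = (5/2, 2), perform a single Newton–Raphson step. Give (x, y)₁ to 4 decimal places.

(0.9411, 1.9674)

At (5/2, 2): F = (84.5000, -77.364988).
Jacobian J = [[8·x·y + 2·y^2 + 5·y - 5, 4·x^2 + 4·x·y + 5·x], [-4·x - 5·y - 2·exp(x) - 5, -5·x]].
At the point, J = [[53.0000, 57.5000], [-49.364988, -12.5000]] (det J = 2175.986805).
Solving J·Δ = −F gives Δ = (-1.5589, -0.0326).
Then the next iterate is (x, y)₁ = (0.9411, 1.9674).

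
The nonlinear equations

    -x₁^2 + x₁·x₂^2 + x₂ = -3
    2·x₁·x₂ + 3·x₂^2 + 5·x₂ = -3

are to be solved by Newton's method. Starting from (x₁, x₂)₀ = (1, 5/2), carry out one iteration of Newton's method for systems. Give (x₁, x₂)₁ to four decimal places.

(0.9843, 0.7195)

At (1, 5/2): F = (10.7500, 39.2500).
Jacobian J = [[-2·x₁ + x₂^2, 2·x₁·x₂ + 1], [2·x₂, 2·x₁ + 6·x₂ + 5]].
At the point, J = [[4.2500, 6.0000], [5.0000, 22.0000]] (det J = 63.5000).
Solving J·Δ = −F gives Δ = (-0.0157, -1.7805).
Then the next iterate is (x₁, x₂)₁ = (0.9843, 0.7195).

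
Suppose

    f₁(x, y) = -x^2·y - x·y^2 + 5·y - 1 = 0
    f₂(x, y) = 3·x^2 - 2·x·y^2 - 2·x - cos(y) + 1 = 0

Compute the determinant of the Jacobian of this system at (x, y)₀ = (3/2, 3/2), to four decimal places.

58.3919

J = [[-2·x·y - y^2, -x^2 - 2·x·y + 5], [6·x - 2·y^2 - 2, -4·x·y + sin(y)]].
At the point, J = [[-6.7500, -1.7500], [2.5000, -8.002505]].
det J = 58.3919.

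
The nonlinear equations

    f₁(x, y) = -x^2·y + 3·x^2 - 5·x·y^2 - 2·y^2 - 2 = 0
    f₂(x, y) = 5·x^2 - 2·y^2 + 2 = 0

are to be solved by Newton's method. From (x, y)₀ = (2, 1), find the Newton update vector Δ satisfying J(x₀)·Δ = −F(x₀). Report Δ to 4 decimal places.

At (2, 1): F = (-6.0000, 20.0000).
Jacobian J = [[-2·x·y + 6·x - 5·y^2, -x^2 - 10·x·y - 4·y], [10·x, -4·y]].
At the point, J = [[3.0000, -28.0000], [20.0000, -4.0000]] (det J = 548.0000).
Solving J·Δ = −F gives Δ = (-1.0657, -0.3285).

(-1.0657, -0.3285)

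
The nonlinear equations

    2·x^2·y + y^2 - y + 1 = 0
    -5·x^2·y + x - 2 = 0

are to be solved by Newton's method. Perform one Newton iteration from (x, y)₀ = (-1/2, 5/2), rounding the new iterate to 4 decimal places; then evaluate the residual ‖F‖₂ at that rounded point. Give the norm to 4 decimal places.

At (-1/2, 5/2): F = (6.0000, -5.6250).
Jacobian J = [[4·x·y, 2·x^2 + 2·y - 1], [-10·x·y + 1, -5·x^2]].
At the point, J = [[-5.0000, 4.5000], [13.5000, -1.2500]] (det J = -54.5000).
Solving J·Δ = −F gives Δ = (0.3268, -0.9702).
Then the next iterate is (x, y)₁ = (-0.1732, 1.5298).
Re-evaluating at (-0.1732, 1.5298): F = (1.902271, -2.402657), so ‖F‖₂ = 3.0645.

3.0645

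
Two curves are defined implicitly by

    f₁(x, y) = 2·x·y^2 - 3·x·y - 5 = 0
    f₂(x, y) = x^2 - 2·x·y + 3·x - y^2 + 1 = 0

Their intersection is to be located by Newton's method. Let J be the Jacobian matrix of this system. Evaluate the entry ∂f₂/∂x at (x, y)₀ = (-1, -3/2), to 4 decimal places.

4.0000

∂f₂/∂x = 2·x - 2·y + 3.
At (-1, -3/2) this is 4.0000.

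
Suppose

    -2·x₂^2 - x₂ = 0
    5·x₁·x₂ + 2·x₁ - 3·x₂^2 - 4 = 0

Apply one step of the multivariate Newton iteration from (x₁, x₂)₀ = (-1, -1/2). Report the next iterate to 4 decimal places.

(-9.5000, -0.5000)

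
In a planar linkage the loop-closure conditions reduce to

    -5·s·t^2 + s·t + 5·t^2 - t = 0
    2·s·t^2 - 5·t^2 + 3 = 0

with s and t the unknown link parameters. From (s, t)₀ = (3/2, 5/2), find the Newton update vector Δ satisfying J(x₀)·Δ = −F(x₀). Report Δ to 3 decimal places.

At (3/2, 5/2): F = (-14.375, -9.500).
Jacobian J = [[-5·t^2 + t, -10·s·t + s + 10·t - 1], [2·t^2, 4·s·t - 10·t]].
At the point, J = [[-28.750, -12.000], [12.500, -10.000]] (det J = 437.500).
Solving J·Δ = −F gives Δ = (-0.068, -1.035).

(-0.068, -1.035)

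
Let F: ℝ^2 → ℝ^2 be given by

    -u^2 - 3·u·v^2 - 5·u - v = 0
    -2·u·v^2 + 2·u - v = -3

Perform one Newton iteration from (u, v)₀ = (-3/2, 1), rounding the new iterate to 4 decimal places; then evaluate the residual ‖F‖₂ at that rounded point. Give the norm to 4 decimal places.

2.4969

At (-3/2, 1): F = (8.7500, 2.0000).
Jacobian J = [[-2·u - 3·v^2 - 5, -6·u·v - 1], [-2·v^2 + 2, -4·u·v - 1]].
At the point, J = [[-5.0000, 8.0000], [0.0000, 5.0000]] (det J = -25.0000).
Solving J·Δ = −F gives Δ = (1.1100, -0.4000).
Then the next iterate is (u, v)₁ = (-0.3900, 0.6000).
Re-evaluating at (-0.3900, 0.6000): F = (1.6191, 1.9008), so ‖F‖₂ = 2.4969.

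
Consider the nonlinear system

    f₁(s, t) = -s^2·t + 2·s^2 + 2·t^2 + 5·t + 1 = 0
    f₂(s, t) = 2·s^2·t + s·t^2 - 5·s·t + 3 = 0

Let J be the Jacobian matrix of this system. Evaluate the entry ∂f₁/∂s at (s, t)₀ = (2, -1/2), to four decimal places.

10.0000

∂f₁/∂s = -2·s·t + 4·s.
At (2, -1/2) this is 10.0000.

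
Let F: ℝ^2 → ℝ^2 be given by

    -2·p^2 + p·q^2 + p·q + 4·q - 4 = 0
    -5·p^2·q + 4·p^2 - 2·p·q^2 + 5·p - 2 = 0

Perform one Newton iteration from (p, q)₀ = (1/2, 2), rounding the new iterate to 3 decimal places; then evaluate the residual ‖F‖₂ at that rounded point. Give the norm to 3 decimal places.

At (1/2, 2): F = (6.500, -5.000).
Jacobian J = [[-4·p + q^2 + q, 2·p·q + p + 4], [-10·p·q + 8·p - 2·q^2 + 5, -5·p^2 - 4·p·q]].
At the point, J = [[4.000, 6.500], [-9.000, -5.250]] (det J = 37.500).
Solving J·Δ = −F gives Δ = (0.043, -1.027).
Then the next iterate is (p, q)₁ = (0.543, 0.973).
Re-evaluating at (0.543, 0.973): F = (0.34471, -0.56819), so ‖F‖₂ = 0.665.

0.665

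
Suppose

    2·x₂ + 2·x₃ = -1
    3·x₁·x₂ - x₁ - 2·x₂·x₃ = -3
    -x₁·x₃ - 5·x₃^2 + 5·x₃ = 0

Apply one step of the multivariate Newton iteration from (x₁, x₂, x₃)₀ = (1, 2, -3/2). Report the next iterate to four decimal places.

(1.1864, 0.1068, -0.6068)

At (1, 2, -3/2): F = (2.0000, 14.0000, -17.2500).
Jacobian J = [[0, 2, 2], [3·x₂ - 1, 3·x₁ - 2·x₃, -2·x₂], [-x₃, 0, -x₁ - 10·x₃ + 5]].
At the point, J = [[0.0000, 2.0000, 2.0000], [5.0000, 6.0000, -4.0000], [1.5000, 0.0000, 19.0000]] (det J = -220.0000).
Solving J·Δ = −F gives Δ = (0.1864, -1.8932, 0.8932).
Then the next iterate is (x₁, x₂, x₃)₁ = (1.1864, 0.1068, -0.6068).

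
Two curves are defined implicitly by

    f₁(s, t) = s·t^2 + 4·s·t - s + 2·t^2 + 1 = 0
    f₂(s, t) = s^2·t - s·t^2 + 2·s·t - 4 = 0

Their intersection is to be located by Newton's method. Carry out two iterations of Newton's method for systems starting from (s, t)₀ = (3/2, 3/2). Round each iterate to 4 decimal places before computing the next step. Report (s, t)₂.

(3.2952, -0.0695)

At (3/2, 3/2): F = (16.3750, 0.5000).
Jacobian J = [[t^2 + 4·t - 1, 2·s·t + 4·s + 4·t], [2·s·t - t^2 + 2·t, s^2 - 2·s·t + 2·s]].
At the point, J = [[7.2500, 16.5000], [5.2500, 0.7500]] (det J = -81.1875).
Solving J·Δ = −F gives Δ = (0.0497, -1.0142).
Then the next iterate is (s, t)₁ = (1.5497, 0.4858).
Round to (1.5497, 0.4858) and repeat: F = (3.299412, -1.693360), J = [[1.179202, 9.647689], [2.241287, 3.995282]].
Δ = (1.7455, -0.5553), so (s, t)₂ = (3.2952, -0.0695).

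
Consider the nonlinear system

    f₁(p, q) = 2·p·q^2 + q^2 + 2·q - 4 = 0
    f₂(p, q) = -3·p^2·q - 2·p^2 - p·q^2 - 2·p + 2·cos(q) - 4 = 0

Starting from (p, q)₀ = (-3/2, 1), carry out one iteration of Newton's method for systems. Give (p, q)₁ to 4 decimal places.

(-1.6822, -1.1822)

At (-3/2, 1): F = (-4.0000, -9.669395).
Jacobian J = [[2·q^2, 4·p·q + 2·q + 2], [-6·p·q - 4·p - q^2 - 2, -3·p^2 - 2·p·q - 2·sin(q)]].
At the point, J = [[2.0000, -2.0000], [12.0000, -5.432942]] (det J = 13.134116).
Solving J·Δ = −F gives Δ = (-0.1822, -2.1822).
Then the next iterate is (p, q)₁ = (-1.6822, -1.1822).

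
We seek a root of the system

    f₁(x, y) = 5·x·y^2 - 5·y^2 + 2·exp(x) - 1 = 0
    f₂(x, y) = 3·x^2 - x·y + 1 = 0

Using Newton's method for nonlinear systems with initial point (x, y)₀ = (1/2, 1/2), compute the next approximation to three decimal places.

At (1/2, 1/2): F = (1.67244, 1.500).
Jacobian J = [[5·y^2 + 2·exp(x), 10·x·y - 10·y], [6·x - y, -x]].
At the point, J = [[4.54744, -2.500], [2.500, -0.500]] (det J = 3.97628).
Solving J·Δ = −F gives Δ = (-0.733, -0.664).
Then the next iterate is (x, y)₁ = (-0.233, -0.164).

(-0.233, -0.164)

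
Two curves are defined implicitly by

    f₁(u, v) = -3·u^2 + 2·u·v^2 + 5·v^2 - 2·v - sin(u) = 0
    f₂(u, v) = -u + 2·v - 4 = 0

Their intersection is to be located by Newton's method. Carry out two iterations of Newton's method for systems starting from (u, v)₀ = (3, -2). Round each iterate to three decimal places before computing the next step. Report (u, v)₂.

At (3, -2): F = (20.85888, -11.000).
Jacobian J = [[-6·u + 2·v^2 - cos(u), 4·u·v + 10·v - 2], [-1, 2]].
At the point, J = [[-9.01001, -46.000], [-1.000, 2.000]] (det J = -64.02002).
Solving J·Δ = −F gives Δ = (-7.252, 1.874).
Then the next iterate is (u, v)₁ = (-4.252, -0.126).
Round to (-4.252, -0.126) and repeat: F = (-54.93802, 0.000), J = [[25.98805, -1.11699], [-1.000, 2.000]].
Δ = (2.160, 1.080), so (u, v)₂ = (-2.092, 0.954).

(-2.092, 0.954)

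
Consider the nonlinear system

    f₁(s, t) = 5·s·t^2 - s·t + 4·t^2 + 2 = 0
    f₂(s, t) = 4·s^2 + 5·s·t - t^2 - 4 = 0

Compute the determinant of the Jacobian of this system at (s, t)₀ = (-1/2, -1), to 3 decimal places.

-25.500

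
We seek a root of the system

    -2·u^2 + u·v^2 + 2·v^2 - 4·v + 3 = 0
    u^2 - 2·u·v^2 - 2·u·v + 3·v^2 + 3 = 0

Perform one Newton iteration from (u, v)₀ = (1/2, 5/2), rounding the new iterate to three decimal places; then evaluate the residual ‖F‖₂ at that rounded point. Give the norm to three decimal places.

4.995

At (1/2, 5/2): F = (8.125, 13.250).
Jacobian J = [[-4·u + v^2, 2·u·v + 4·v - 4], [2·u - 2·v^2 - 2·v, -4·u·v - 2·u + 6·v]].
At the point, J = [[4.250, 8.500], [-16.500, 9.000]] (det J = 178.500).
Solving J·Δ = −F gives Δ = (0.221, -1.067).
Then the next iterate is (u, v)₁ = (0.721, 1.433).
Re-evaluating at (0.721, 1.433): F = (1.81586, 4.65279), so ‖F‖₂ = 4.995.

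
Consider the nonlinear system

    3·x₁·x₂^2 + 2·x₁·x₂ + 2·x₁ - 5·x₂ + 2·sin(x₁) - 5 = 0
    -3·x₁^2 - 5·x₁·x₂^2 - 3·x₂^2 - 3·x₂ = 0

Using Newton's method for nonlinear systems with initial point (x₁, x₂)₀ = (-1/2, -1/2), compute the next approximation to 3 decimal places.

(14.870, 10.509)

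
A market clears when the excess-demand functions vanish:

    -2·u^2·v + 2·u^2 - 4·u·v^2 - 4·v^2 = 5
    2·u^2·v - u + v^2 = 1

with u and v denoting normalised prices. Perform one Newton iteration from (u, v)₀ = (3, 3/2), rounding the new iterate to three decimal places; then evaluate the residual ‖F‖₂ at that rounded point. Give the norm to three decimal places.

16.473

At (3, 3/2): F = (-50.000, 25.250).
Jacobian J = [[-4·u·v + 4·u - 4·v^2, -2·u^2 - 8·u·v - 8·v], [4·u·v - 1, 2·u^2 + 2·v]].
At the point, J = [[-15.000, -66.000], [17.000, 21.000]] (det J = 807.000).
Solving J·Δ = −F gives Δ = (-0.764, -0.584).
Then the next iterate is (u, v)₁ = (2.236, 0.916).
Re-evaluating at (2.236, 0.916): F = (-15.02079, 6.76250), so ‖F‖₂ = 16.473.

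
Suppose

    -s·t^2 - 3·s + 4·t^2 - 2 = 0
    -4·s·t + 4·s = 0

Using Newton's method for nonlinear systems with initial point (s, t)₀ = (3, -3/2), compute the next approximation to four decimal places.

At (3, -3/2): F = (-8.7500, 30.0000).
Jacobian J = [[-t^2 - 3, -2·s·t + 8·t], [-4·t + 4, -4·s]].
At the point, J = [[-5.2500, -3.0000], [10.0000, -12.0000]] (det J = 93.0000).
Solving J·Δ = −F gives Δ = (-2.0968, 0.7527).
Then the next iterate is (s, t)₁ = (0.9032, -0.7473).

(0.9032, -0.7473)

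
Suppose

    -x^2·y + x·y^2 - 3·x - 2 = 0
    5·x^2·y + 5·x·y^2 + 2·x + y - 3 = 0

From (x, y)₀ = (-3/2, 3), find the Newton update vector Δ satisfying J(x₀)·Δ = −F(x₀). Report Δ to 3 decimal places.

(0.358, -1.100)

At (-3/2, 3): F = (-17.750, -36.750).
Jacobian J = [[-2·x·y + y^2 - 3, -x^2 + 2·x·y], [10·x·y + 5·y^2 + 2, 5·x^2 + 10·x·y + 1]].
At the point, J = [[15.000, -11.250], [2.000, -32.750]] (det J = -468.750).
Solving J·Δ = −F gives Δ = (0.358, -1.100).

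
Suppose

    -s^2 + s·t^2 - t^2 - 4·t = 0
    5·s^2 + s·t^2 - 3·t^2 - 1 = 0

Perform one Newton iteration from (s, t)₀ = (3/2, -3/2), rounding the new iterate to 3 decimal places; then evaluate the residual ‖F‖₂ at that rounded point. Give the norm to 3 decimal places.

2.402

At (3/2, -3/2): F = (4.875, 6.875).
Jacobian J = [[-2·s + t^2, 2·s·t - 2·t - 4], [10·s + t^2, 2·s·t - 6·t]].
At the point, J = [[-0.750, -5.500], [17.250, 4.500]] (det J = 91.500).
Solving J·Δ = −F gives Δ = (-0.653, 0.975).
Then the next iterate is (s, t)₁ = (0.847, -0.525).
Re-evaluating at (0.847, -0.525): F = (1.34042, 1.99362), so ‖F‖₂ = 2.402.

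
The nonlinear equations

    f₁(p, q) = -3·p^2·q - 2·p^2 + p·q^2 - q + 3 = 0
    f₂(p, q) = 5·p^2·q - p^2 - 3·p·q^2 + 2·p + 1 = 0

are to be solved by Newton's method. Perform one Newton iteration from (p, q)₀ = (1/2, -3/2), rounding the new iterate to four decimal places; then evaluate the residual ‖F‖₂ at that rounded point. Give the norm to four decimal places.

30.4759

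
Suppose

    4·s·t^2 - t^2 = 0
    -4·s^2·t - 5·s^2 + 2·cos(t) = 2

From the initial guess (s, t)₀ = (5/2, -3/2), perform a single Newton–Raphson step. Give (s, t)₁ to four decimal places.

(-2.3203, -2.3568)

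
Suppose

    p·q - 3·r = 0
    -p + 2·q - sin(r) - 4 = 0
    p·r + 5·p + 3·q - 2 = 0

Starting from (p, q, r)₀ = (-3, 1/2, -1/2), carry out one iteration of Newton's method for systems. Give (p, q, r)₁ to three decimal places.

At (-3, 1/2, -1/2): F = (0.000, 0.47943, -14.000).
Jacobian J = [[q, p, -3], [-1, 2, -cos(r)], [r + 5, 3, p]].
At the point, J = [[0.500, -3.000, -3.000], [-1.000, 2.000, -0.87758], [4.500, 3.000, -3.000]] (det J = 55.16374).
Solving J·Δ = −F gives Δ = (2.347, 0.768, -0.377).
Then the next iterate is (p, q, r)₁ = (-0.653, 1.268, -0.877).

(-0.653, 1.268, -0.877)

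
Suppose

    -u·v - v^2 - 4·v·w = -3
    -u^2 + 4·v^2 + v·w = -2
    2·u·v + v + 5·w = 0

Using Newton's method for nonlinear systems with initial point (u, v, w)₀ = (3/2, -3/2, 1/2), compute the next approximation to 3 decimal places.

At (3/2, -3/2, 1/2): F = (6.000, 8.000, -3.500).
Jacobian J = [[-v, -u - 2·v - 4·w, -4·v], [-2·u, 8·v + w, v], [2·v, 2·u + 1, 5]].
At the point, J = [[1.500, -0.500, 6.000], [-3.000, -11.500, -1.500], [-3.000, 4.000, 5.000]] (det J = -366.000).
Solving J·Δ = −F gives Δ = (-0.932, 1.028, -0.681).
Then the next iterate is (u, v, w)₁ = (0.568, -0.472, -0.181).

(0.568, -0.472, -0.181)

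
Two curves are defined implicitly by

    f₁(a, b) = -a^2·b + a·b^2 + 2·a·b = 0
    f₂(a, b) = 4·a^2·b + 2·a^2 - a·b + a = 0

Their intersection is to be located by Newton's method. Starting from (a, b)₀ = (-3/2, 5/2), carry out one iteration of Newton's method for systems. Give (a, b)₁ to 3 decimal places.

(-1.014, 1.450)

At (-3/2, 5/2): F = (-22.500, 29.250).
Jacobian J = [[-2·a·b + b^2 + 2·b, -a^2 + 2·a·b + 2·a], [8·a·b + 4·a - b + 1, 4·a^2 - a]].
At the point, J = [[18.750, -12.750], [-37.500, 10.500]] (det J = -281.250).
Solving J·Δ = −F gives Δ = (0.486, -1.050).
Then the next iterate is (a, b)₁ = (-1.014, 1.450).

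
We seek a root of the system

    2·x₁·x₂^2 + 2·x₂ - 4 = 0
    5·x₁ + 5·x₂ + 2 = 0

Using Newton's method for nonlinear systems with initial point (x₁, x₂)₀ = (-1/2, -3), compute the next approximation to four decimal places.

(-1.0800, 0.6800)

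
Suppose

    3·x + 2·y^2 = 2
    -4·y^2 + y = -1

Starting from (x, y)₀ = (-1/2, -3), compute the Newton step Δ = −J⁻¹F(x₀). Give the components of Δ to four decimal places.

(1.2467, 1.5200)

At (-1/2, -3): F = (14.5000, -38.0000).
Jacobian J = [[3, 4·y], [0, -8·y + 1]].
At the point, J = [[3.0000, -12.0000], [0.0000, 25.0000]] (det J = 75.0000).
Solving J·Δ = −F gives Δ = (1.2467, 1.5200).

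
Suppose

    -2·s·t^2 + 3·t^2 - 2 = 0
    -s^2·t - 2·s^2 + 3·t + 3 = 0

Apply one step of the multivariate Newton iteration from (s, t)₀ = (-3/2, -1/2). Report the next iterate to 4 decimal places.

At (-3/2, -1/2): F = (-0.5000, -1.8750).
Jacobian J = [[-2·t^2, -4·s·t + 6·t], [-2·s·t - 4·s, -s^2 + 3]].
At the point, J = [[-0.5000, -6.0000], [4.5000, 0.7500]] (det J = 26.6250).
Solving J·Δ = −F gives Δ = (0.4366, -0.1197).
Then the next iterate is (s, t)₁ = (-1.0634, -0.6197).

(-1.0634, -0.6197)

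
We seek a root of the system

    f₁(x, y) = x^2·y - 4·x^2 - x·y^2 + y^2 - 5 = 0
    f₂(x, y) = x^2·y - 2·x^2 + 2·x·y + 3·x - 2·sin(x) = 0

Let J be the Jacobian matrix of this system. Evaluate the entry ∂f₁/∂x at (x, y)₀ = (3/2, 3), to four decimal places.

-12.0000

∂f₁/∂x = 2·x·y - 8·x - y^2.
At (3/2, 3) this is -12.0000.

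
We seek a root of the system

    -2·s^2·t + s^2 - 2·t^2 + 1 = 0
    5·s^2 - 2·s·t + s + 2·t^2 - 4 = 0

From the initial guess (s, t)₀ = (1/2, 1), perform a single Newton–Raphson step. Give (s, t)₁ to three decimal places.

(1.125, 0.583)

At (1/2, 1): F = (-1.250, -1.250).
Jacobian J = [[-4·s·t + 2·s, -2·s^2 - 4·t], [10·s - 2·t + 1, -2·s + 4·t]].
At the point, J = [[-1.000, -4.500], [4.000, 3.000]] (det J = 15.000).
Solving J·Δ = −F gives Δ = (0.625, -0.417).
Then the next iterate is (s, t)₁ = (1.125, 0.583).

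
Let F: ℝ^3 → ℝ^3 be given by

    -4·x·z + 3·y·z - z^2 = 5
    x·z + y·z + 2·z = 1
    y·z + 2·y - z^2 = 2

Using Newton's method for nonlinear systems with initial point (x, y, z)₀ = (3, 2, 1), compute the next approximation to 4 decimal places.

At (3, 2, 1): F = (-12.0000, 6.0000, 3.0000).
Jacobian J = [[-4·z, 3·z, -4·x + 3·y - 2·z], [z, z, x + y + 2], [0, z + 2, y - 2·z]].
At the point, J = [[-4.0000, 3.0000, -8.0000], [1.0000, 1.0000, 7.0000], [0.0000, 3.0000, 0.0000]] (det J = 60.0000).
Solving J·Δ = −F gives Δ = (-3.2500, -1.0000, -0.2500).
Then the next iterate is (x, y, z)₁ = (-0.2500, 1.0000, 0.7500).

(-0.2500, 1.0000, 0.7500)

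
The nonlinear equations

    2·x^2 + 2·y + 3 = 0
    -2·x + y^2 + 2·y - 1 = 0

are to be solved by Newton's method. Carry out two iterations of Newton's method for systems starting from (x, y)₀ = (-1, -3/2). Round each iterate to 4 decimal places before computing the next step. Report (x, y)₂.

At (-1, -3/2): F = (2.0000, 0.2500).
Jacobian J = [[4·x, 2], [-2, 2·y + 2]].
At the point, J = [[-4.0000, 2.0000], [-2.0000, -1.0000]] (det J = 8.0000).
Solving J·Δ = −F gives Δ = (0.3125, -0.3750).
Then the next iterate is (x, y)₁ = (-0.6875, -1.8750).
Round to (-0.6875, -1.8750) and repeat: F = (0.195312, 0.140625), J = [[-2.7500, 2.0000], [-2.0000, -1.7500]].
Δ = (0.0707, -0.0004), so (x, y)₂ = (-0.6168, -1.8754).

(-0.6168, -1.8754)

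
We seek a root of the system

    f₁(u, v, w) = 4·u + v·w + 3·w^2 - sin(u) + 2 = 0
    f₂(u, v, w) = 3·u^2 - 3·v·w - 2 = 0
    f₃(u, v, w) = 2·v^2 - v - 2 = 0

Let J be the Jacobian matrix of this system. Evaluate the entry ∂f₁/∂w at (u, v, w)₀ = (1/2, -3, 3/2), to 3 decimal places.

∂f₁/∂w = v + 6·w.
At (1/2, -3, 3/2) this is 6.000.

6.000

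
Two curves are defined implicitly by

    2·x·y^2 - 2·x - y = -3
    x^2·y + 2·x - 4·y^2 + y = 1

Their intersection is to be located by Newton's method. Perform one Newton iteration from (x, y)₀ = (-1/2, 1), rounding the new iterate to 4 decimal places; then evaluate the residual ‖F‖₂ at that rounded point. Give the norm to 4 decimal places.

138.5156

At (-1/2, 1): F = (2.0000, -4.7500).
Jacobian J = [[2·y^2 - 2, 4·x·y - 1], [2·x·y + 2, x^2 - 8·y + 1]].
At the point, J = [[0.0000, -3.0000], [1.0000, -6.7500]] (det J = 3.0000).
Solving J·Δ = −F gives Δ = (9.2500, 0.6667).
Then the next iterate is (x, y)₁ = (8.7500, 1.6667).
Re-evaluating at (8.7500, 1.6667): F = (32.446356, 134.661863), so ‖F‖₂ = 138.5156.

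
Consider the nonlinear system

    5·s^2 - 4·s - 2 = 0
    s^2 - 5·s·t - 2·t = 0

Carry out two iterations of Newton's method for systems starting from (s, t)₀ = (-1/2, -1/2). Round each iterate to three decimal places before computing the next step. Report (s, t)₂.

(-0.348, 0.917)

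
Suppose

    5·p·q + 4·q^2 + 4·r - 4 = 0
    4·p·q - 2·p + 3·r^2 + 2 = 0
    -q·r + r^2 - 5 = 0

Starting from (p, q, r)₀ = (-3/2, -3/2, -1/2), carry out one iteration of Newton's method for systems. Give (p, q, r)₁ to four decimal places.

At (-3/2, -3/2, -1/2): F = (14.2500, 14.7500, -5.5000).
Jacobian J = [[5·q, 5·p + 8·q, 4], [4·q - 2, 4·p, 6·r], [0, -r, -q + 2·r]].
At the point, J = [[-7.5000, -19.5000, 4.0000], [-8.0000, -6.0000, -3.0000], [0.0000, 0.5000, 0.5000]] (det J = -82.7500).
Solving J·Δ = −F gives Δ = (-3.6473, 3.6427, 7.3573).
Then the next iterate is (p, q, r)₁ = (-5.1473, 2.1427, 6.8573).

(-5.1473, 2.1427, 6.8573)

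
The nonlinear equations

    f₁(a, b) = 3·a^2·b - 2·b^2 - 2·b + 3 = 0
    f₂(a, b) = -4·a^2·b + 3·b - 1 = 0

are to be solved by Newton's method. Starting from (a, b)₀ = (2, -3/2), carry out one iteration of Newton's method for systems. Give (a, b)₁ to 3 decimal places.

At (2, -3/2): F = (-16.500, 18.500).
Jacobian J = [[6·a·b, 3·a^2 - 4·b - 2], [-8·a·b, -4·a^2 + 3]].
At the point, J = [[-18.000, 16.000], [24.000, -13.000]] (det J = -150.000).
Solving J·Δ = −F gives Δ = (-0.543, 0.420).
Then the next iterate is (a, b)₁ = (1.457, -1.080).

(1.457, -1.080)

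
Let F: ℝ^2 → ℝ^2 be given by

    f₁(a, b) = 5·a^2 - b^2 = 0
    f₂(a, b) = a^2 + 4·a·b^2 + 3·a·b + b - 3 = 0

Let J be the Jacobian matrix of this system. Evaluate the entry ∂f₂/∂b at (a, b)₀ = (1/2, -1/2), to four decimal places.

0.5000

∂f₂/∂b = 8·a·b + 3·a + 1.
At (1/2, -1/2) this is 0.5000.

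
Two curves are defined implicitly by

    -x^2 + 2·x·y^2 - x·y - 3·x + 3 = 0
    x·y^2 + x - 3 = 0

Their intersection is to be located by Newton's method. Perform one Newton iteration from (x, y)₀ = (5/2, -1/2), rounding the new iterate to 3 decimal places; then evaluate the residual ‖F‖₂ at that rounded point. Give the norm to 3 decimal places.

1.075

At (5/2, -1/2): F = (-8.250, 0.125).
Jacobian J = [[-2·x + 2·y^2 - y - 3, 4·x·y - x], [y^2 + 1, 2·x·y]].
At the point, J = [[-7.000, -7.500], [1.250, -2.500]] (det J = 26.875).
Solving J·Δ = −F gives Δ = (-0.802, -0.351).
Then the next iterate is (x, y)₁ = (1.698, -0.851).
Re-evaluating at (1.698, -0.851): F = (-1.07282, -0.07231), so ‖F‖₂ = 1.075.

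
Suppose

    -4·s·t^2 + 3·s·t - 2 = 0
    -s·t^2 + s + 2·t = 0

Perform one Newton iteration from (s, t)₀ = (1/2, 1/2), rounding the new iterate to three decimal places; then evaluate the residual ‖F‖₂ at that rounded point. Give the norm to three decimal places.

25.348

At (1/2, 1/2): F = (-1.750, 1.375).
Jacobian J = [[-4·t^2 + 3·t, -8·s·t + 3·s], [-t^2 + 1, -2·s·t + 2]].
At the point, J = [[0.500, -0.500], [0.750, 1.500]] (det J = 1.125).
Solving J·Δ = −F gives Δ = (1.722, -1.778).
Then the next iterate is (s, t)₁ = (2.222, -1.278).
Re-evaluating at (2.222, -1.278): F = (-25.03578, -3.96316), so ‖F‖₂ = 25.348.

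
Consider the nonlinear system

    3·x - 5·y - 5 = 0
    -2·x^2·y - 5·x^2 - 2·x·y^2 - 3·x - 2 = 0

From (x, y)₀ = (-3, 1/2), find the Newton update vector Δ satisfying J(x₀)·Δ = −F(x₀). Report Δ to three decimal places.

(0.233, -3.160)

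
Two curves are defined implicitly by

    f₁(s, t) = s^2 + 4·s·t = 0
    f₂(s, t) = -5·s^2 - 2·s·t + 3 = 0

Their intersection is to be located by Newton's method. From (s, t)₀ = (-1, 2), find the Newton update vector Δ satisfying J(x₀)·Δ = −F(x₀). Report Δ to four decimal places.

(0.1667, -1.5000)

At (-1, 2): F = (-7.0000, 2.0000).
Jacobian J = [[2·s + 4·t, 4·s], [-10·s - 2·t, -2·s]].
At the point, J = [[6.0000, -4.0000], [6.0000, 2.0000]] (det J = 36.0000).
Solving J·Δ = −F gives Δ = (0.1667, -1.5000).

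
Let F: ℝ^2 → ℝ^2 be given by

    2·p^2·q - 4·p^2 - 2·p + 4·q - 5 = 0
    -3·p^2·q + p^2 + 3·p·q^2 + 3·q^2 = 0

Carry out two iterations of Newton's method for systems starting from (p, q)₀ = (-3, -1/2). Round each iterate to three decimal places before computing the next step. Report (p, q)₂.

(-5.802, 8.661)

At (-3, -1/2): F = (-46.000, 21.000).
Jacobian J = [[4·p·q - 8·p - 2, 2·p^2 + 4], [-6·p·q + 2·p + 3·q^2, -3·p^2 + 6·p·q + 6·q]].
At the point, J = [[28.000, 22.000], [-14.250, -21.000]] (det J = -274.500).
Solving J·Δ = −F gives Δ = (1.836, -0.246).
Then the next iterate is (p, q)₁ = (-1.164, -0.746).
Round to (-1.164, -0.746) and repeat: F = (-13.09709, 4.11335), J = [[10.78538, 6.70979], [-5.86852, -3.33062]].
Δ = (-4.638, 9.407), so (p, q)₂ = (-5.802, 8.661).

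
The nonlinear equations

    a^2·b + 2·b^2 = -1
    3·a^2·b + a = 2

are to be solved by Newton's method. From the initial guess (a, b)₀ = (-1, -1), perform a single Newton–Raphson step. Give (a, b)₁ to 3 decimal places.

(-0.556, -0.037)

At (-1, -1): F = (2.000, -6.000).
Jacobian J = [[2·a·b, a^2 + 4·b], [6·a·b + 1, 3·a^2]].
At the point, J = [[2.000, -3.000], [7.000, 3.000]] (det J = 27.000).
Solving J·Δ = −F gives Δ = (0.444, 0.963).
Then the next iterate is (a, b)₁ = (-0.556, -0.037).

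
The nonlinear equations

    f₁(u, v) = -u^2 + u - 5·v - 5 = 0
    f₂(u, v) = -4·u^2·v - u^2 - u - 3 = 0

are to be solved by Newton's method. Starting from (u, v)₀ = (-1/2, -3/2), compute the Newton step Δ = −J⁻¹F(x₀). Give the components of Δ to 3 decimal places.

(-0.250, 0.250)

At (-1/2, -3/2): F = (1.750, -1.250).
Jacobian J = [[-2·u + 1, -5], [-8·u·v - 2·u - 1, -4·u^2]].
At the point, J = [[2.000, -5.000], [-6.000, -1.000]] (det J = -32.000).
Solving J·Δ = −F gives Δ = (-0.250, 0.250).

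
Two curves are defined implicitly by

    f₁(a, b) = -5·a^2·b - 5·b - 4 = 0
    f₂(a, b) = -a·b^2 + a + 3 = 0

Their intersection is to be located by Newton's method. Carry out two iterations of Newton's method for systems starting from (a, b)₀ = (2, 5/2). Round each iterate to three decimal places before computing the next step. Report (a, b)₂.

(-2.597, 7.024)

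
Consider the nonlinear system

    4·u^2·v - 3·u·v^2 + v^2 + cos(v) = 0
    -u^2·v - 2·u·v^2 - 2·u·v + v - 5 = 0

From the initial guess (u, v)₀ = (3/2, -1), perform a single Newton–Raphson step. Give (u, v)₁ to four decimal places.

(2.0500, 0.2000)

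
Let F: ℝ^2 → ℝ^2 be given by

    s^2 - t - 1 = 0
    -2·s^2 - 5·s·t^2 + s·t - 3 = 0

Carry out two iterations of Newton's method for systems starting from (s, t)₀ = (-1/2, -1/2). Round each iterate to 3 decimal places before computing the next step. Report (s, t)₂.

(-0.257, -1.045)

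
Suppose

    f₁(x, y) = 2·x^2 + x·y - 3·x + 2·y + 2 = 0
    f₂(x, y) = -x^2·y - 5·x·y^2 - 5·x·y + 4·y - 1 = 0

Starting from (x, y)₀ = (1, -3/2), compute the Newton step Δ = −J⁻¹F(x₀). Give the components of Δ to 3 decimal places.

(-4.176, 0.471)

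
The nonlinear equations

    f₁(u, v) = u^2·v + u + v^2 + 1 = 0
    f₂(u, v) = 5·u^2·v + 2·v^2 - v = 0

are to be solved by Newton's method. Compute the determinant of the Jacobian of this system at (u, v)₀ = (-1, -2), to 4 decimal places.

40.0000

J = [[2·u·v + 1, u^2 + 2·v], [10·u·v, 5·u^2 + 4·v - 1]].
At the point, J = [[5.0000, -3.0000], [20.0000, -4.0000]].
det J = 40.0000.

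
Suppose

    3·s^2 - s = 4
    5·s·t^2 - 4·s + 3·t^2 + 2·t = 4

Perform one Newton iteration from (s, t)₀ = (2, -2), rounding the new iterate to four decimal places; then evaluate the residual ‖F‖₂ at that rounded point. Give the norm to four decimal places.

At (2, -2): F = (6.0000, 36.0000).
Jacobian J = [[6·s - 1, 0], [5·t^2 - 4, 10·s·t + 6·t + 2]].
At the point, J = [[11.0000, 0.0000], [16.0000, -50.0000]] (det J = -550.0000).
Solving J·Δ = −F gives Δ = (-0.5455, 0.5455).
Then the next iterate is (s, t)₁ = (1.4545, -1.4545).
Re-evaluating at (1.4545, -1.4545): F = (0.892211, 9.005195), so ‖F‖₂ = 9.0493.

9.0493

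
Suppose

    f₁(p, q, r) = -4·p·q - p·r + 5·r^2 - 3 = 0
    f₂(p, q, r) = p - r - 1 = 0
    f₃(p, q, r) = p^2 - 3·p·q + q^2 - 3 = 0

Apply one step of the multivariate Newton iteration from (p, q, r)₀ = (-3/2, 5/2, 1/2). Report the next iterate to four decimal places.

(4.6100, 7.4900, 3.6100)

At (-3/2, 5/2, 1/2): F = (14.0000, -3.0000, 16.7500).
Jacobian J = [[-4·q - r, -4·p, -p + 10·r], [1, 0, -1], [2·p - 3·q, -3·p + 2·q, 0]].
At the point, J = [[-10.5000, 6.0000, 6.5000], [1.0000, 0.0000, -1.0000], [-10.5000, 9.5000, 0.0000]] (det J = 25.0000).
Solving J·Δ = −F gives Δ = (6.1100, 4.9900, 3.1100).
Then the next iterate is (p, q, r)₁ = (4.6100, 7.4900, 3.6100).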